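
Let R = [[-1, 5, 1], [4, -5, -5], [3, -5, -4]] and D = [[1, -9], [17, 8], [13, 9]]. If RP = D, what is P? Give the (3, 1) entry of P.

R is on the left of P, so left-multiply by R⁻¹: P = R⁻¹D.
R has determinant 5; R⁻¹ = [[-1, 3, -4], [1/5, 1/5, -1/5], [-1, 2, -3]].
P = R⁻¹D = [[-1, 3, -4], [1/5, 1/5, -1/5], [-1, 2, -3]] · [[1, -9], [17, 8], [13, 9]] = [[-2, -3], [1, -2], [-6, -2]].

-6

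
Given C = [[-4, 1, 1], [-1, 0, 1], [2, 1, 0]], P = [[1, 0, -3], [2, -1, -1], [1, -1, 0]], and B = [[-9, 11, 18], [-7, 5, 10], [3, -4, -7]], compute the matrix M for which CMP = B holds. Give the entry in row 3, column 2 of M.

M = C⁻¹BP⁻¹ (apply C⁻¹ on the left and P⁻¹ on the right).
C has determinant 5; C⁻¹ = [[-1/5, 1/5, 1/5], [2/5, -2/5, 3/5], [-1/5, 6/5, 1/5]].
det P = 2; the adjugate gives P⁻¹ = [[-1/2, 3/2, -3/2], [-1/2, 3/2, -5/2], [-1/2, 1/2, -1/2]].
C⁻¹B = [[1, -2, -3], [1, 0, -1], [-6, 3, 7]].
M = (C⁻¹B)P⁻¹ = [[2, -3, 5], [0, 1, -1], [-2, -1, -2]].

-1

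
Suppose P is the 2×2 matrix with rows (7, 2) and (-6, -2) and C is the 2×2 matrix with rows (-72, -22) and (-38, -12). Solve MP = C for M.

M = [[-6, 5], [-2, 4]]

Right-multiplying both sides by P⁻¹ gives M = CP⁻¹.
det P = -2; the adjugate gives P⁻¹ = [[1, 1], [-3, -7/2]].
M = CP⁻¹ = [[-72, -22], [-38, -12]] · [[1, 1], [-3, -7/2]] = [[-6, 5], [-2, 4]].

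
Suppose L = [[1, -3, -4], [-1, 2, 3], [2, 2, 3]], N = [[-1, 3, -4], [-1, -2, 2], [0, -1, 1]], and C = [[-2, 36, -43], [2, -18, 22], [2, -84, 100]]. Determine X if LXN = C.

X = [[-4, 4, 2], [-1, 3, 5], [-2, 0, -2]]

Left-multiply by L⁻¹ and right-multiply by N⁻¹: X = L⁻¹CN⁻¹.
det L = -3, so L⁻¹ = [[0, -1/3, 1/3], [-3, -11/3, -1/3], [2, 8/3, 1/3]].
det N = -1, so N⁻¹ = [[0, -1, 2], [-1, 1, -6], [-1, 1, -5]].
L⁻¹C = [[0, -22, 26], [-2, -14, 15], [2, -4, 6]].
X = (L⁻¹C)N⁻¹ = [[-4, 4, 2], [-1, 3, 5], [-2, 0, -2]].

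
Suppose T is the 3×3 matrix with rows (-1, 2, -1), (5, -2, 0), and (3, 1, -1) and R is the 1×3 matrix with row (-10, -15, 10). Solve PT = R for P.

P = [[-5, 0, -5]]

Since T sits to the right of P, P = RT⁻¹.
det T = -3; the adjugate gives T⁻¹ = [[-2/3, -1/3, 2/3], [-5/3, -4/3, 5/3], [-11/3, -7/3, 8/3]].
P = RT⁻¹ = [[-10, -15, 10]] · [[-2/3, -1/3, 2/3], [-5/3, -4/3, 5/3], [-11/3, -7/3, 8/3]] = [[-5, 0, -5]].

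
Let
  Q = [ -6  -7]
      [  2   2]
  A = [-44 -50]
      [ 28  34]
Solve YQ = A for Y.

Since Q sits to the right of Y, Y = AQ⁻¹.
det Q = 2; the adjugate gives Q⁻¹ = [[1, 7/2], [-1, -3]].
Y = AQ⁻¹ = [[-44, -50], [28, 34]] · [[1, 7/2], [-1, -3]] = [[6, -4], [-6, -4]].

Y = [[6, -4], [-6, -4]]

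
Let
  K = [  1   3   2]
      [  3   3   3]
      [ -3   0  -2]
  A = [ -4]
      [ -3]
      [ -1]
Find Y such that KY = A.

Left-multiplying both sides by K⁻¹ gives Y = K⁻¹A.
det K = 3, so K⁻¹ = [[-2, 2, 1], [-1, 4/3, 1], [3, -3, -2]].
Y = K⁻¹A = [[-2, 2, 1], [-1, 4/3, 1], [3, -3, -2]] · [[-4], [-3], [-1]] = [[1], [-1], [-1]].

Y = [[1], [-1], [-1]]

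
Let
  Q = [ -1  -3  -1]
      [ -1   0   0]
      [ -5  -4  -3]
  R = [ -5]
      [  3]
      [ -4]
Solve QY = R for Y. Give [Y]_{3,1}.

Left-multiplying both sides by Q⁻¹ gives Y = Q⁻¹R.
det Q = 5, so Q⁻¹ = [[0, -1, 0], [-3/5, -2/5, 1/5], [4/5, 11/5, -3/5]].
Y = Q⁻¹R = [[0, -1, 0], [-3/5, -2/5, 1/5], [4/5, 11/5, -3/5]] · [[-5], [3], [-4]] = [[-3], [1], [5]].

5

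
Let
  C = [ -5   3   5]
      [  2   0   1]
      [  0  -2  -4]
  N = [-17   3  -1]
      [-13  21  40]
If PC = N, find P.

Since C sits to the right of P, P = NC⁻¹.
C has determinant -6; C⁻¹ = [[-1/3, -1/3, -1/2], [-4/3, -10/3, -5/2], [2/3, 5/3, 1]].
P = NC⁻¹ = [[-17, 3, -1], [-13, 21, 40]] · [[-1/3, -1/3, -1/2], [-4/3, -10/3, -5/2], [2/3, 5/3, 1]] = [[1, -6, 0], [3, 1, -6]].

P = [[1, -6, 0], [3, 1, -6]]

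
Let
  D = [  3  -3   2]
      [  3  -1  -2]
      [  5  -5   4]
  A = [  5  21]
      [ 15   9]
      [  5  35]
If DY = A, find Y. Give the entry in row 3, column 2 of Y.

Left-multiplying both sides by D⁻¹ gives Y = D⁻¹A.
D has determinant 4; D⁻¹ = [[-7/2, 1/2, 2], [-11/2, 1/2, 3], [-5/2, 0, 3/2]].
Y = D⁻¹A = [[-7/2, 1/2, 2], [-11/2, 1/2, 3], [-5/2, 0, 3/2]] · [[5, 21], [15, 9], [5, 35]] = [[0, 1], [-5, -6], [-5, 0]].

0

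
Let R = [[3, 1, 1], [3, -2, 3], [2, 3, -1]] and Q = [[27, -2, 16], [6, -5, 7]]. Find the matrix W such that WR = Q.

Right-multiplying both sides by R⁻¹ gives W = QR⁻¹.
det R = 1, so R⁻¹ = [[-7, 4, 5], [9, -5, -6], [13, -7, -9]].
W = QR⁻¹ = [[27, -2, 16], [6, -5, 7]] · [[-7, 4, 5], [9, -5, -6], [13, -7, -9]] = [[1, 6, 3], [4, 0, -3]].

W = [[1, 6, 3], [4, 0, -3]]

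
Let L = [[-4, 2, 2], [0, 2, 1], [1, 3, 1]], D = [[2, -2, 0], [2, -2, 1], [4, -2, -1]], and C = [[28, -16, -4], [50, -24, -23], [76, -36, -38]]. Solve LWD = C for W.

Left-multiply by L⁻¹ and right-multiply by D⁻¹: W = L⁻¹CD⁻¹.
L has determinant 2; L⁻¹ = [[-1/2, 2, -1], [1/2, -3, 2], [-1, 7, -4]].
D has determinant -4; D⁻¹ = [[-1, 1/2, 1/2], [-3/2, 1/2, 1/2], [-1, 1, 0]].
L⁻¹C = [[10, -4, -6], [16, -8, -9], [18, -8, -5]].
W = (L⁻¹C)D⁻¹ = [[2, -3, 3], [5, -5, 4], [-1, 0, 5]].

W = [[2, -3, 3], [5, -5, 4], [-1, 0, 5]]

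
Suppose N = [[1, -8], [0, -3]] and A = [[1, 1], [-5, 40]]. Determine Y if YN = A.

Right-multiplying both sides by N⁻¹ gives Y = AN⁻¹.
N has determinant -3; N⁻¹ = [[1, -8/3], [0, -1/3]].
Y = AN⁻¹ = [[1, 1], [-5, 40]] · [[1, -8/3], [0, -1/3]] = [[1, -3], [-5, 0]].

Y = [[1, -3], [-5, 0]]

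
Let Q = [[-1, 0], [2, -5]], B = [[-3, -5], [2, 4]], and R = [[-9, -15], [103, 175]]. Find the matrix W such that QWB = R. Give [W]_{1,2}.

Left-multiply by Q⁻¹ and right-multiply by B⁻¹: W = Q⁻¹RB⁻¹.
Q has determinant 5; Q⁻¹ = [[-1, 0], [-2/5, -1/5]].
det B = -2, so B⁻¹ = [[-2, -5/2], [1, 3/2]].
Q⁻¹R = [[9, 15], [-17, -29]].
W = (Q⁻¹R)B⁻¹ = [[-3, 0], [5, -1]].

0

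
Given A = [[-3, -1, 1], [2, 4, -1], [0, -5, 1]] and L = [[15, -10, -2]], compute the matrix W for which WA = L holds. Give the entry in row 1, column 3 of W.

3

Right-multiplying both sides by A⁻¹ gives W = LA⁻¹.
det A = -5, so A⁻¹ = [[1/5, 4/5, 3/5], [2/5, 3/5, 1/5], [2, 3, 2]].
W = LA⁻¹ = [[15, -10, -2]] · [[1/5, 4/5, 3/5], [2/5, 3/5, 1/5], [2, 3, 2]] = [[-5, 0, 3]].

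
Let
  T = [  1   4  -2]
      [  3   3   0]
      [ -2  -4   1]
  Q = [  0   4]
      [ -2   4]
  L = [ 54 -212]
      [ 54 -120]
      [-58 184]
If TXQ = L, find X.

X = [[4, -5], [-5, -4], [5, 3]]

Left-multiply by T⁻¹ and right-multiply by Q⁻¹: X = T⁻¹LQ⁻¹.
T has determinant 3; T⁻¹ = [[1, 4/3, 2], [-1, -1, -2], [-2, -4/3, -3]].
Q has determinant 8; Q⁻¹ = [[1/2, -1/2], [1/4, 0]].
T⁻¹L = [[10, -4], [8, -36], [-6, 32]].
X = (T⁻¹L)Q⁻¹ = [[4, -5], [-5, -4], [5, 3]].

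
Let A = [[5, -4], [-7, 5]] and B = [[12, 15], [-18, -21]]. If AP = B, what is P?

P = [[4, 3], [2, 0]]

A is on the left of P, so left-multiply by A⁻¹: P = A⁻¹B.
A has determinant -3; A⁻¹ = [[-5/3, -4/3], [-7/3, -5/3]].
P = A⁻¹B = [[-5/3, -4/3], [-7/3, -5/3]] · [[12, 15], [-18, -21]] = [[4, 3], [2, 0]].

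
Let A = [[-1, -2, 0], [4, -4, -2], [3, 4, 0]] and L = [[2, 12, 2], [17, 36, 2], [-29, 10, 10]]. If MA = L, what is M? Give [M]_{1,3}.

2

Since A sits to the right of M, M = LA⁻¹.
A has determinant 4; A⁻¹ = [[2, 0, 1], [-3/2, 0, -1/2], [7, -1/2, 3]].
M = LA⁻¹ = [[2, 12, 2], [17, 36, 2], [-29, 10, 10]] · [[2, 0, 1], [-3/2, 0, -1/2], [7, -1/2, 3]] = [[0, -1, 2], [-6, -1, 5], [-3, -5, -4]].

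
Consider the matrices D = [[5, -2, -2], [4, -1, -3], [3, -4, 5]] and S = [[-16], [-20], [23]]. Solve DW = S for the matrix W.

W = [[-4], [-5], [3]]

Left-multiplying both sides by D⁻¹ gives W = D⁻¹S.
D has determinant -1; D⁻¹ = [[17, -18, -4], [29, -31, -7], [13, -14, -3]].
W = D⁻¹S = [[17, -18, -4], [29, -31, -7], [13, -14, -3]] · [[-16], [-20], [23]] = [[-4], [-5], [3]].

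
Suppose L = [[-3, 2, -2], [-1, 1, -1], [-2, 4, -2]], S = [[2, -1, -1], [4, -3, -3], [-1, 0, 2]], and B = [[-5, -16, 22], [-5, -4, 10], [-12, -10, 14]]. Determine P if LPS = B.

Isolating P: multiply by L⁻¹ from the left and S⁻¹ from the right, so P = L⁻¹BS⁻¹.
det L = -2, so L⁻¹ = [[-1, 2, 0], [0, -1, 1/2], [1, -4, 1/2]].
det S = -4; the adjugate gives S⁻¹ = [[3/2, -1/2, 0], [5/4, -3/4, -1/2], [3/4, -1/4, 1/2]].
L⁻¹B = [[-5, 8, -2], [-1, -1, -3], [9, -5, -11]].
P = (L⁻¹B)S⁻¹ = [[1, -3, -5], [-5, 2, -1], [-1, 2, -3]].

P = [[1, -3, -5], [-5, 2, -1], [-1, 2, -3]]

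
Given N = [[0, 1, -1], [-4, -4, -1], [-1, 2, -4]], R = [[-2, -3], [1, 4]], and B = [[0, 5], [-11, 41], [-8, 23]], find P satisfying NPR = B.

P = [[1, -4], [-4, -1], [-5, -3]]

P = N⁻¹BR⁻¹ (apply N⁻¹ on the left and R⁻¹ on the right).
det N = -3; the adjugate gives N⁻¹ = [[-6, -2/3, 5/3], [5, 1/3, -4/3], [4, 1/3, -4/3]].
det R = -5, so R⁻¹ = [[-4/5, -3/5], [1/5, 2/5]].
N⁻¹B = [[-6, -19], [7, 8], [7, 3]].
P = (N⁻¹B)R⁻¹ = [[1, -4], [-4, -1], [-5, -3]].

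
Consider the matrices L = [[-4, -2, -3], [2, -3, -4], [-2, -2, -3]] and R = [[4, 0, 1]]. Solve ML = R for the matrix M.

Since L sits to the right of M, M = RL⁻¹.
det L = -2; the adjugate gives L⁻¹ = [[-1/2, 0, 1/2], [-7, -3, 11], [5, 2, -8]].
M = RL⁻¹ = [[4, 0, 1]] · [[-1/2, 0, 1/2], [-7, -3, 11], [5, 2, -8]] = [[3, 2, -6]].

M = [[3, 2, -6]]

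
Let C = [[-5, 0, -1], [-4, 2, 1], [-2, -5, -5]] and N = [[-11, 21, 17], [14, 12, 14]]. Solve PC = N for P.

P = [[1, 3, -3], [2, -4, -4]]

C is on the right of P, so right-multiply by C⁻¹: P = NC⁻¹.
C has determinant 1; C⁻¹ = [[-5, 5, 2], [-22, 23, 9], [24, -25, -10]].
P = NC⁻¹ = [[-11, 21, 17], [14, 12, 14]] · [[-5, 5, 2], [-22, 23, 9], [24, -25, -10]] = [[1, 3, -3], [2, -4, -4]].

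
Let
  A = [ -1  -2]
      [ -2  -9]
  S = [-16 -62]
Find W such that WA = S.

Right-multiplying both sides by A⁻¹ gives W = SA⁻¹.
A has determinant 5; A⁻¹ = [[-9/5, 2/5], [2/5, -1/5]].
W = SA⁻¹ = [[-16, -62]] · [[-9/5, 2/5], [2/5, -1/5]] = [[4, 6]].

W = [[4, 6]]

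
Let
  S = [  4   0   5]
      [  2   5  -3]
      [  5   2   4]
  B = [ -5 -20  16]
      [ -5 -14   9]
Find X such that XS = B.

X = [[6, -2, -5], [-3, -4, 3]]

S is on the right of X, so right-multiply by S⁻¹: X = BS⁻¹.
det S = -1; the adjugate gives S⁻¹ = [[-26, -10, 25], [23, 9, -22], [21, 8, -20]].
X = BS⁻¹ = [[-5, -20, 16], [-5, -14, 9]] · [[-26, -10, 25], [23, 9, -22], [21, 8, -20]] = [[6, -2, -5], [-3, -4, 3]].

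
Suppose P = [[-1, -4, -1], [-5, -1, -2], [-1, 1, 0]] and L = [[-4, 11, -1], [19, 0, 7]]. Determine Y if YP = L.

Right-multiplying both sides by P⁻¹ gives Y = LP⁻¹.
det P = -4, so P⁻¹ = [[-1/2, 1/4, -7/4], [-1/2, 1/4, -3/4], [3/2, -5/4, 19/4]].
Y = LP⁻¹ = [[-4, 11, -1], [19, 0, 7]] · [[-1/2, 1/4, -7/4], [-1/2, 1/4, -3/4], [3/2, -5/4, 19/4]] = [[-5, 3, -6], [1, -4, 0]].

Y = [[-5, 3, -6], [1, -4, 0]]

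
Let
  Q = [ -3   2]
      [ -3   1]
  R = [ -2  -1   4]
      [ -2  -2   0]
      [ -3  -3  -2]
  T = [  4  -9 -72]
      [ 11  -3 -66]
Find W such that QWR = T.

W = [[5, -2, 0], [1, -5, 5]]

W = Q⁻¹TR⁻¹ (apply Q⁻¹ on the left and R⁻¹ on the right).
det Q = 3, so Q⁻¹ = [[1/3, -2/3], [1, -1]].
det R = -4, so R⁻¹ = [[-1, 7/2, -2], [1, -4, 2], [0, 3/4, -1/2]].
Q⁻¹T = [[-6, -1, 20], [-7, -6, -6]].
W = (Q⁻¹T)R⁻¹ = [[5, -2, 0], [1, -5, 5]].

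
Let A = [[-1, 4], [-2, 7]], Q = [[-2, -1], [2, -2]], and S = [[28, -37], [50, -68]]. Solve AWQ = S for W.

Isolating W: multiply by A⁻¹ from the left and Q⁻¹ from the right, so W = A⁻¹SQ⁻¹.
det A = 1; the adjugate gives A⁻¹ = [[7, -4], [2, -1]].
Q has determinant 6; Q⁻¹ = [[-1/3, 1/6], [-1/3, -1/3]].
A⁻¹S = [[-4, 13], [6, -6]].
W = (A⁻¹S)Q⁻¹ = [[-3, -5], [0, 3]].

W = [[-3, -5], [0, 3]]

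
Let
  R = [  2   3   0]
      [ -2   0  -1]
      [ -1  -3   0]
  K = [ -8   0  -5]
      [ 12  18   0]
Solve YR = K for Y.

Since R sits to the right of Y, Y = KR⁻¹.
R has determinant -3; R⁻¹ = [[1, 0, 1], [-1/3, 0, -2/3], [-2, -1, -2]].
Y = KR⁻¹ = [[-8, 0, -5], [12, 18, 0]] · [[1, 0, 1], [-1/3, 0, -2/3], [-2, -1, -2]] = [[2, 5, 2], [6, 0, 0]].

Y = [[2, 5, 2], [6, 0, 0]]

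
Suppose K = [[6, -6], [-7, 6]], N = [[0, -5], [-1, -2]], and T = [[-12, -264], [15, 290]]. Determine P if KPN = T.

Isolating P: multiply by K⁻¹ from the left and N⁻¹ from the right, so P = K⁻¹TN⁻¹.
det K = -6; the adjugate gives K⁻¹ = [[-1, -1], [-7/6, -1]].
det N = -5; the adjugate gives N⁻¹ = [[2/5, -1], [-1/5, 0]].
K⁻¹T = [[-3, -26], [-1, 18]].
P = (K⁻¹T)N⁻¹ = [[4, 3], [-4, 1]].

P = [[4, 3], [-4, 1]]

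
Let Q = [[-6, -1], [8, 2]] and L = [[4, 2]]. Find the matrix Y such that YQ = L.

Right-multiplying both sides by Q⁻¹ gives Y = LQ⁻¹.
Q has determinant -4; Q⁻¹ = [[-1/2, -1/4], [2, 3/2]].
Y = LQ⁻¹ = [[4, 2]] · [[-1/2, -1/4], [2, 3/2]] = [[2, 2]].

Y = [[2, 2]]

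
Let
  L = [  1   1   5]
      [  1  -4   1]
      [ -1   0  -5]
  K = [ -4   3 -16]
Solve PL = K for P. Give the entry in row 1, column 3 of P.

2

Right-multiplying both sides by L⁻¹ gives P = KL⁻¹.
det L = 4, so L⁻¹ = [[5, 5/4, 21/4], [1, 0, 1], [-1, -1/4, -5/4]].
P = KL⁻¹ = [[-4, 3, -16]] · [[5, 5/4, 21/4], [1, 0, 1], [-1, -1/4, -5/4]] = [[-1, -1, 2]].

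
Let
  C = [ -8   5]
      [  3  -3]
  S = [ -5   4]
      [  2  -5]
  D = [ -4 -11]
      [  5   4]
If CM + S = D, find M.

M = [[-2, 0], [-3, -3]]

CM = D − S = [[1, -15], [3, 9]].
C is on the left of M, so left-multiply by C⁻¹: M = C⁻¹(D − S).
det C = 9; the adjugate gives C⁻¹ = [[-1/3, -5/9], [-1/3, -8/9]].
M = C⁻¹(D − S) = [[-2, 0], [-3, -3]].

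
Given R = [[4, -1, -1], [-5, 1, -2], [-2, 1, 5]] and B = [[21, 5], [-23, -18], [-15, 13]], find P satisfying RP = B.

P = [[5, 1], [0, -5], [-1, 4]]

R is on the left of P, so left-multiply by R⁻¹: P = R⁻¹B.
det R = 2, so R⁻¹ = [[7/2, 2, 3/2], [29/2, 9, 13/2], [-3/2, -1, -1/2]].
P = R⁻¹B = [[7/2, 2, 3/2], [29/2, 9, 13/2], [-3/2, -1, -1/2]] · [[21, 5], [-23, -18], [-15, 13]] = [[5, 1], [0, -5], [-1, 4]].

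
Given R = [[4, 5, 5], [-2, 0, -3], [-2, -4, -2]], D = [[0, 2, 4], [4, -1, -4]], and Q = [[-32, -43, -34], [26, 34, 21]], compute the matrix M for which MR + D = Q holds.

MR = Q − D = [[-32, -45, -38], [22, 35, 25]].
Right-multiplying both sides by R⁻¹ gives M = (Q − D)R⁻¹.
det R = 2; the adjugate gives R⁻¹ = [[-6, -5, -15/2], [1, 1, 1], [4, 3, 5]].
M = (Q − D)R⁻¹ = [[-5, 1, 5], [3, 0, -5]].

M = [[-5, 1, 5], [3, 0, -5]]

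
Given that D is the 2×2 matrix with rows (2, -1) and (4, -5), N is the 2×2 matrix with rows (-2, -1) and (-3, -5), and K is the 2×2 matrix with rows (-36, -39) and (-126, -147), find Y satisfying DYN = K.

Y = D⁻¹KN⁻¹ (apply D⁻¹ on the left and N⁻¹ on the right).
det D = -6; the adjugate gives D⁻¹ = [[5/6, -1/6], [2/3, -1/3]].
det N = 7; the adjugate gives N⁻¹ = [[-5/7, 1/7], [3/7, -2/7]].
D⁻¹K = [[-9, -8], [18, 23]].
Y = (D⁻¹K)N⁻¹ = [[3, 1], [-3, -4]].

Y = [[3, 1], [-3, -4]]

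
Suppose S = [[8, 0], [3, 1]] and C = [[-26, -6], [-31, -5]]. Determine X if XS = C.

X = [[-1, -6], [-2, -5]]

S is on the right of X, so right-multiply by S⁻¹: X = CS⁻¹.
S has determinant 8; S⁻¹ = [[1/8, 0], [-3/8, 1]].
X = CS⁻¹ = [[-26, -6], [-31, -5]] · [[1/8, 0], [-3/8, 1]] = [[-1, -6], [-2, -5]].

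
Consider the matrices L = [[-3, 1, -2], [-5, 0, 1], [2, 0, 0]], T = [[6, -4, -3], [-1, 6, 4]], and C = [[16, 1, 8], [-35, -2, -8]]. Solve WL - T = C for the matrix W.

W = [[-3, -1, 4], [4, 4, -2]]

WL = C + T = [[22, -3, 5], [-36, 4, -4]].
Right-multiplying both sides by L⁻¹ gives W = (C + T)L⁻¹.
det L = 2, so L⁻¹ = [[0, 0, 1/2], [1, 2, 13/2], [0, 1, 5/2]].
W = (C + T)L⁻¹ = [[-3, -1, 4], [4, 4, -2]].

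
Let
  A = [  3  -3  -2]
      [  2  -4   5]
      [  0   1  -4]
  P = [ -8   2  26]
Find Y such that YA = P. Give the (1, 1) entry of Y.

-4

Right-multiplying both sides by A⁻¹ gives Y = PA⁻¹.
det A = 5, so A⁻¹ = [[11/5, -14/5, -23/5], [8/5, -12/5, -19/5], [2/5, -3/5, -6/5]].
Y = PA⁻¹ = [[-8, 2, 26]] · [[11/5, -14/5, -23/5], [8/5, -12/5, -19/5], [2/5, -3/5, -6/5]] = [[-4, 2, -2]].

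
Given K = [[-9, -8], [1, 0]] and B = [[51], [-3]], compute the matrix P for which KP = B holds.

P = [[-3], [-3]]

K is on the left of P, so left-multiply by K⁻¹: P = K⁻¹B.
det K = 8, so K⁻¹ = [[0, 1], [-1/8, -9/8]].
P = K⁻¹B = [[0, 1], [-1/8, -9/8]] · [[51], [-3]] = [[-3], [-3]].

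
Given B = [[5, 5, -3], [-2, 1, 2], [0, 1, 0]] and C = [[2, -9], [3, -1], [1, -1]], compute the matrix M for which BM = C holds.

M = [[0, -2], [1, -1], [1, -2]]

B is on the left of M, so left-multiply by B⁻¹: M = B⁻¹C.
det B = -4; the adjugate gives B⁻¹ = [[1/2, 3/4, -13/4], [0, 0, 1], [1/2, 5/4, -15/4]].
M = B⁻¹C = [[1/2, 3/4, -13/4], [0, 0, 1], [1/2, 5/4, -15/4]] · [[2, -9], [3, -1], [1, -1]] = [[0, -2], [1, -1], [1, -2]].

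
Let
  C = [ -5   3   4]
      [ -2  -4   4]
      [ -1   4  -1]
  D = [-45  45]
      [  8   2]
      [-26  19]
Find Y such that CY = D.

Left-multiplying both sides by C⁻¹ gives Y = C⁻¹D.
det C = -6; the adjugate gives C⁻¹ = [[2, -19/6, -14/3], [1, -3/2, -2], [2, -17/6, -13/3]].
Y = C⁻¹D = [[2, -19/6, -14/3], [1, -3/2, -2], [2, -17/6, -13/3]] · [[-45, 45], [8, 2], [-26, 19]] = [[6, -5], [-5, 4], [0, 2]].

Y = [[6, -5], [-5, 4], [0, 2]]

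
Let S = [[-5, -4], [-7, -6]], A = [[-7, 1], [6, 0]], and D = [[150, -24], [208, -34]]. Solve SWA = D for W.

Left-multiply by S⁻¹ and right-multiply by A⁻¹: W = S⁻¹DA⁻¹.
det S = 2; the adjugate gives S⁻¹ = [[-3, 2], [7/2, -5/2]].
det A = -6, so A⁻¹ = [[0, 1/6], [1, 7/6]].
S⁻¹D = [[-34, 4], [5, 1]].
W = (S⁻¹D)A⁻¹ = [[4, -1], [1, 2]].

W = [[4, -1], [1, 2]]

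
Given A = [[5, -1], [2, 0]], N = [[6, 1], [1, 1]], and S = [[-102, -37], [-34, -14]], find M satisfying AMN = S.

Left-multiply by A⁻¹ and right-multiply by N⁻¹: M = A⁻¹SN⁻¹.
det A = 2; the adjugate gives A⁻¹ = [[0, 1/2], [-1, 5/2]].
det N = 5, so N⁻¹ = [[1/5, -1/5], [-1/5, 6/5]].
A⁻¹S = [[-17, -7], [17, 2]].
M = (A⁻¹S)N⁻¹ = [[-2, -5], [3, -1]].

M = [[-2, -5], [3, -1]]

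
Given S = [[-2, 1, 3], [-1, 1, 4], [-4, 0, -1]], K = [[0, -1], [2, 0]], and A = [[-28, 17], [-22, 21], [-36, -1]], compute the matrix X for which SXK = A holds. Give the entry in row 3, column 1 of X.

-5

Left-multiply by S⁻¹ and right-multiply by K⁻¹: X = S⁻¹AK⁻¹.
det S = -3, so S⁻¹ = [[1/3, -1/3, -1/3], [17/3, -14/3, -5/3], [-4/3, 4/3, 1/3]].
K has determinant 2; K⁻¹ = [[0, 1/2], [-1, 0]].
S⁻¹A = [[10, -1], [4, 0], [-4, 5]].
X = (S⁻¹A)K⁻¹ = [[1, 5], [0, 2], [-5, -2]].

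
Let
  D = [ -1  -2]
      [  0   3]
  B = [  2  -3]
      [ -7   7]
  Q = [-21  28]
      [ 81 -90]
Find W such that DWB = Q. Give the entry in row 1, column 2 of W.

5

W = D⁻¹QB⁻¹ (apply D⁻¹ on the left and B⁻¹ on the right).
det D = -3; the adjugate gives D⁻¹ = [[-1, -2/3], [0, 1/3]].
det B = -7; the adjugate gives B⁻¹ = [[-1, -3/7], [-1, -2/7]].
D⁻¹Q = [[-33, 32], [27, -30]].
W = (D⁻¹Q)B⁻¹ = [[1, 5], [3, -3]].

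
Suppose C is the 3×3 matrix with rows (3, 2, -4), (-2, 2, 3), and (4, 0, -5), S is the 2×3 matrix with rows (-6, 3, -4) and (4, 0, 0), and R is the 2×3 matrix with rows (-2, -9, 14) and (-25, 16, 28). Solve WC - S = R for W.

WC = R + S = [[-8, -6, 10], [-21, 16, 28]].
Since C sits to the right of W, W = (R + S)C⁻¹.
C has determinant 6; C⁻¹ = [[-5/3, 5/3, 7/3], [1/3, 1/6, -1/6], [-4/3, 4/3, 5/3]].
W = (R + S)C⁻¹ = [[-2, -1, -1], [3, 5, -5]].

W = [[-2, -1, -1], [3, 5, -5]]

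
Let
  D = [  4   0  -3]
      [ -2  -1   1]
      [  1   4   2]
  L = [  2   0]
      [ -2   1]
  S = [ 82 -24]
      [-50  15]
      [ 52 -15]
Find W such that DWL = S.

W = [[5, -3], [1, -5], [1, 4]]

Isolating W: multiply by D⁻¹ from the left and L⁻¹ from the right, so W = D⁻¹SL⁻¹.
det D = -3; the adjugate gives D⁻¹ = [[2, 4, 1], [-5/3, -11/3, -2/3], [7/3, 16/3, 4/3]].
det L = 2; the adjugate gives L⁻¹ = [[1/2, 0], [1, 1]].
D⁻¹S = [[16, -3], [12, -5], [-6, 4]].
W = (D⁻¹S)L⁻¹ = [[5, -3], [1, -5], [1, 4]].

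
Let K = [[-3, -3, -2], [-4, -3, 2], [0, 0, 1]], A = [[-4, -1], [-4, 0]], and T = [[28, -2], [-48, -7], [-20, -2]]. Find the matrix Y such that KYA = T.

Isolating Y: multiply by K⁻¹ from the left and A⁻¹ from the right, so Y = K⁻¹TA⁻¹.
det K = -3; the adjugate gives K⁻¹ = [[1, -1, 4], [-4/3, 1, -14/3], [0, 0, 1]].
det A = -4; the adjugate gives A⁻¹ = [[0, -1/4], [-1, 1]].
K⁻¹T = [[-4, -3], [8, 5], [-20, -2]].
Y = (K⁻¹T)A⁻¹ = [[3, -2], [-5, 3], [2, 3]].

Y = [[3, -2], [-5, 3], [2, 3]]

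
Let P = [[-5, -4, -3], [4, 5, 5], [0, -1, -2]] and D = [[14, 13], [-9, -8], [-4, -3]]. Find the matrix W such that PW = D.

Left-multiplying both sides by P⁻¹ gives W = P⁻¹D.
P has determinant 5; P⁻¹ = [[-1, -1, -1], [8/5, 2, 13/5], [-4/5, -1, -9/5]].
W = P⁻¹D = [[-1, -1, -1], [8/5, 2, 13/5], [-4/5, -1, -9/5]] · [[14, 13], [-9, -8], [-4, -3]] = [[-1, -2], [-6, -3], [5, 3]].

W = [[-1, -2], [-6, -3], [5, 3]]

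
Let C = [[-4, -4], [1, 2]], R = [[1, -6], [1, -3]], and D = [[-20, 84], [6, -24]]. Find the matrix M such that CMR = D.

M = [[2, 2], [0, 1]]

Left-multiply by C⁻¹ and right-multiply by R⁻¹: M = C⁻¹DR⁻¹.
det C = -4; the adjugate gives C⁻¹ = [[-1/2, -1], [1/4, 1]].
det R = 3, so R⁻¹ = [[-1, 2], [-1/3, 1/3]].
C⁻¹D = [[4, -18], [1, -3]].
M = (C⁻¹D)R⁻¹ = [[2, 2], [0, 1]].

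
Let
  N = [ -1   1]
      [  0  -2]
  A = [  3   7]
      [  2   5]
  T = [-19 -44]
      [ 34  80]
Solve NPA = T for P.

P = [[2, -2], [-5, -1]]

Isolating P: multiply by N⁻¹ from the left and A⁻¹ from the right, so P = N⁻¹TA⁻¹.
det N = 2; the adjugate gives N⁻¹ = [[-1, -1/2], [0, -1/2]].
det A = 1; the adjugate gives A⁻¹ = [[5, -7], [-2, 3]].
N⁻¹T = [[2, 4], [-17, -40]].
P = (N⁻¹T)A⁻¹ = [[2, -2], [-5, -1]].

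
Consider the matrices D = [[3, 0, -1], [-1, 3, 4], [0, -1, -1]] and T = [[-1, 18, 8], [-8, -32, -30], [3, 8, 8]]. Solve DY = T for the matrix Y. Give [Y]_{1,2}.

5

D is on the left of Y, so left-multiply by D⁻¹: Y = D⁻¹T.
det D = 2, so D⁻¹ = [[1/2, 1/2, 3/2], [-1/2, -3/2, -11/2], [1/2, 3/2, 9/2]].
Y = D⁻¹T = [[1/2, 1/2, 3/2], [-1/2, -3/2, -11/2], [1/2, 3/2, 9/2]] · [[-1, 18, 8], [-8, -32, -30], [3, 8, 8]] = [[0, 5, 1], [-4, -5, -3], [1, -3, -5]].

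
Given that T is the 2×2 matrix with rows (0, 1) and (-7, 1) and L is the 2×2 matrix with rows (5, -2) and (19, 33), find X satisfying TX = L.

X = [[-2, -5], [5, -2]]

Left-multiplying both sides by T⁻¹ gives X = T⁻¹L.
T has determinant 7; T⁻¹ = [[1/7, -1/7], [1, 0]].
X = T⁻¹L = [[1/7, -1/7], [1, 0]] · [[5, -2], [19, 33]] = [[-2, -5], [5, -2]].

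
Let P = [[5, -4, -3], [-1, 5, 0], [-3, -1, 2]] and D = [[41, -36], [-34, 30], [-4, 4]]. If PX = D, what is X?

P is on the left of X, so left-multiply by P⁻¹: X = P⁻¹D.
P has determinant -6; P⁻¹ = [[-5/3, -11/6, -5/2], [-1/3, -1/6, -1/2], [-8/3, -17/6, -7/2]].
X = P⁻¹D = [[-5/3, -11/6, -5/2], [-1/3, -1/6, -1/2], [-8/3, -17/6, -7/2]] · [[41, -36], [-34, 30], [-4, 4]] = [[4, -5], [-6, 5], [1, -3]].

X = [[4, -5], [-6, 5], [1, -3]]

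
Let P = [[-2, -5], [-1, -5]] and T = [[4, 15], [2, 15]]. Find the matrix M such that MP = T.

M = [[-1, -2], [1, -4]]

Right-multiplying both sides by P⁻¹ gives M = TP⁻¹.
P has determinant 5; P⁻¹ = [[-1, 1], [1/5, -2/5]].
M = TP⁻¹ = [[4, 15], [2, 15]] · [[-1, 1], [1/5, -2/5]] = [[-1, -2], [1, -4]].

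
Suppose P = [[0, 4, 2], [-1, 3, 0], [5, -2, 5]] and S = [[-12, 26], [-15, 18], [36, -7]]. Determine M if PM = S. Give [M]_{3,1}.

0

Since P multiplies M on the left, M = P⁻¹S.
det P = -6; the adjugate gives P⁻¹ = [[-5/2, 4, 1], [-5/6, 5/3, 1/3], [13/6, -10/3, -2/3]].
M = P⁻¹S = [[-5/2, 4, 1], [-5/6, 5/3, 1/3], [13/6, -10/3, -2/3]] · [[-12, 26], [-15, 18], [36, -7]] = [[6, 0], [-3, 6], [0, 1]].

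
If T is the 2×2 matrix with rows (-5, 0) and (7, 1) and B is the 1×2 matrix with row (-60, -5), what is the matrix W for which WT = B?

W = [[5, -5]]

Since T sits to the right of W, W = BT⁻¹.
det T = -5, so T⁻¹ = [[-1/5, 0], [7/5, 1]].
W = BT⁻¹ = [[-60, -5]] · [[-1/5, 0], [7/5, 1]] = [[5, -5]].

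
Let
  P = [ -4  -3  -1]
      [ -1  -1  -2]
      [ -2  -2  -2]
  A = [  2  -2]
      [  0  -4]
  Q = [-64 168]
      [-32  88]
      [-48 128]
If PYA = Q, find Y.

Isolating Y: multiply by P⁻¹ from the left and A⁻¹ from the right, so Y = P⁻¹QA⁻¹.
det P = 2; the adjugate gives P⁻¹ = [[-1, -2, 5/2], [1, 3, -7/2], [0, -1, 1/2]].
det A = -8, so A⁻¹ = [[1/2, -1/4], [0, -1/4]].
P⁻¹Q = [[8, -24], [8, -16], [8, -24]].
Y = (P⁻¹Q)A⁻¹ = [[4, 4], [4, 2], [4, 4]].

Y = [[4, 4], [4, 2], [4, 4]]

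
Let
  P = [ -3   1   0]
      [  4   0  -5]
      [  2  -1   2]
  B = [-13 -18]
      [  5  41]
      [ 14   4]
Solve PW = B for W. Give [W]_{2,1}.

P is on the left of W, so left-multiply by P⁻¹: W = P⁻¹B.
P has determinant -3; P⁻¹ = [[5/3, 2/3, 5/3], [6, 2, 5], [4/3, 1/3, 4/3]].
W = P⁻¹B = [[5/3, 2/3, 5/3], [6, 2, 5], [4/3, 1/3, 4/3]] · [[-13, -18], [5, 41], [14, 4]] = [[5, 4], [2, -6], [3, -5]].

2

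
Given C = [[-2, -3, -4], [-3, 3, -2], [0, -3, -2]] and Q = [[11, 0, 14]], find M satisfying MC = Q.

M = [[-1, -3, -2]]

Right-multiplying both sides by C⁻¹ gives M = QC⁻¹.
C has determinant 6; C⁻¹ = [[-2, 1, 3], [-1, 2/3, 4/3], [3/2, -1, -5/2]].
M = QC⁻¹ = [[11, 0, 14]] · [[-2, 1, 3], [-1, 2/3, 4/3], [3/2, -1, -5/2]] = [[-1, -3, -2]].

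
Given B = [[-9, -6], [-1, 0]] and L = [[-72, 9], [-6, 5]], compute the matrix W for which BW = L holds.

Since B multiplies W on the left, W = B⁻¹L.
det B = -6; the adjugate gives B⁻¹ = [[0, -1], [-1/6, 3/2]].
W = B⁻¹L = [[0, -1], [-1/6, 3/2]] · [[-72, 9], [-6, 5]] = [[6, -5], [3, 6]].

W = [[6, -5], [3, 6]]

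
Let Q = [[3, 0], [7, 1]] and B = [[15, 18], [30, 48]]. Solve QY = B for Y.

Since Q multiplies Y on the left, Y = Q⁻¹B.
det Q = 3; the adjugate gives Q⁻¹ = [[1/3, 0], [-7/3, 1]].
Y = Q⁻¹B = [[1/3, 0], [-7/3, 1]] · [[15, 18], [30, 48]] = [[5, 6], [-5, 6]].

Y = [[5, 6], [-5, 6]]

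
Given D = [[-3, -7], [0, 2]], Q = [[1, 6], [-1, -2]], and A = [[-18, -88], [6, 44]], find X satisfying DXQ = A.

Left-multiply by D⁻¹ and right-multiply by Q⁻¹: X = D⁻¹AQ⁻¹.
D has determinant -6; D⁻¹ = [[-1/3, -7/6], [0, 1/2]].
det Q = 4; the adjugate gives Q⁻¹ = [[-1/2, -3/2], [1/4, 1/4]].
D⁻¹A = [[-1, -22], [3, 22]].
X = (D⁻¹A)Q⁻¹ = [[-5, -4], [4, 1]].

X = [[-5, -4], [4, 1]]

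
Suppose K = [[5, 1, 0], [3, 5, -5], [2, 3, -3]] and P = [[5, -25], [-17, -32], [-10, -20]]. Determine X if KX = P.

X = [[1, -4], [0, -5], [4, -1]]

Left-multiplying both sides by K⁻¹ gives X = K⁻¹P.
K has determinant -1; K⁻¹ = [[0, -3, 5], [1, 15, -25], [1, 13, -22]].
X = K⁻¹P = [[0, -3, 5], [1, 15, -25], [1, 13, -22]] · [[5, -25], [-17, -32], [-10, -20]] = [[1, -4], [0, -5], [4, -1]].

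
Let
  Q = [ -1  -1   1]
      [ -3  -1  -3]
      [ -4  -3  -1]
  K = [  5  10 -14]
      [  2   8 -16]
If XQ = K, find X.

X = [[-5, 4, -3], [-6, 4, -2]]

Right-multiplying both sides by Q⁻¹ gives X = KQ⁻¹.
det Q = 4, so Q⁻¹ = [[-2, -1, 1], [9/4, 5/4, -3/2], [5/4, 1/4, -1/2]].
X = KQ⁻¹ = [[5, 10, -14], [2, 8, -16]] · [[-2, -1, 1], [9/4, 5/4, -3/2], [5/4, 1/4, -1/2]] = [[-5, 4, -3], [-6, 4, -2]].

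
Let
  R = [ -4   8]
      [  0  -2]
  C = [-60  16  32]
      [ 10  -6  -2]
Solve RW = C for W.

W = [[5, 2, -6], [-5, 3, 1]]

R is on the left of W, so left-multiply by R⁻¹: W = R⁻¹C.
det R = 8, so R⁻¹ = [[-1/4, -1], [0, -1/2]].
W = R⁻¹C = [[-1/4, -1], [0, -1/2]] · [[-60, 16, 32], [10, -6, -2]] = [[5, 2, -6], [-5, 3, 1]].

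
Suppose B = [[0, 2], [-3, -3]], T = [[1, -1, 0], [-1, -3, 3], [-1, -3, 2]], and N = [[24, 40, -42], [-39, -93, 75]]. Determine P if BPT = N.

Isolating P: multiply by B⁻¹ from the left and T⁻¹ from the right, so P = B⁻¹NT⁻¹.
B has determinant 6; B⁻¹ = [[-1/2, -1/3], [1/2, 0]].
T has determinant 4; T⁻¹ = [[3/4, 1/2, -3/4], [-1/4, 1/2, -3/4], [0, 1, -1]].
B⁻¹N = [[1, 11, -4], [12, 20, -21]].
P = (B⁻¹N)T⁻¹ = [[-2, 2, -5], [4, -5, -3]].

P = [[-2, 2, -5], [4, -5, -3]]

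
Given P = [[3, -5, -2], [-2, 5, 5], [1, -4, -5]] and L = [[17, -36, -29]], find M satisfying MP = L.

M = [[2, -6, -1]]

P is on the right of M, so right-multiply by P⁻¹: M = LP⁻¹.
P has determinant 4; P⁻¹ = [[-5/4, -17/4, -15/4], [-5/4, -13/4, -11/4], [3/4, 7/4, 5/4]].
M = LP⁻¹ = [[17, -36, -29]] · [[-5/4, -17/4, -15/4], [-5/4, -13/4, -11/4], [3/4, 7/4, 5/4]] = [[2, -6, -1]].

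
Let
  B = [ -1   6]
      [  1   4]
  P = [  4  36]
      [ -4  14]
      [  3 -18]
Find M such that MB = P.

Right-multiplying both sides by B⁻¹ gives M = PB⁻¹.
B has determinant -10; B⁻¹ = [[-2/5, 3/5], [1/10, 1/10]].
M = PB⁻¹ = [[4, 36], [-4, 14], [3, -18]] · [[-2/5, 3/5], [1/10, 1/10]] = [[2, 6], [3, -1], [-3, 0]].

M = [[2, 6], [3, -1], [-3, 0]]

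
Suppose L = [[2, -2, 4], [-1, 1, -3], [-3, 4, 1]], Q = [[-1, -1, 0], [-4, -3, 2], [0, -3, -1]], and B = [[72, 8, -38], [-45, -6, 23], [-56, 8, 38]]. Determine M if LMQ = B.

M = [[-3, -1, 0], [3, 2, -5], [-5, -1, 2]]

Left-multiply by L⁻¹ and right-multiply by Q⁻¹: M = L⁻¹BQ⁻¹.
det L = 2, so L⁻¹ = [[13/2, 9, 1], [5, 7, 1], [-1/2, -1, 0]].
Q has determinant -5; Q⁻¹ = [[-9/5, 1/5, 2/5], [4/5, -1/5, -2/5], [-12/5, 3/5, 1/5]].
L⁻¹B = [[7, 6, -2], [-11, 6, 9], [9, 2, -4]].
M = (L⁻¹B)Q⁻¹ = [[-3, -1, 0], [3, 2, -5], [-5, -1, 2]].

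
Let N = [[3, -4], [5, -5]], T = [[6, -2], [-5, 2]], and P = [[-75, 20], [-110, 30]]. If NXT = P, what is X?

X = N⁻¹PT⁻¹ (apply N⁻¹ on the left and T⁻¹ on the right).
det N = 5; the adjugate gives N⁻¹ = [[-1, 4/5], [-1, 3/5]].
det T = 2; the adjugate gives T⁻¹ = [[1, 1], [5/2, 3]].
N⁻¹P = [[-13, 4], [9, -2]].
X = (N⁻¹P)T⁻¹ = [[-3, -1], [4, 3]].

X = [[-3, -1], [4, 3]]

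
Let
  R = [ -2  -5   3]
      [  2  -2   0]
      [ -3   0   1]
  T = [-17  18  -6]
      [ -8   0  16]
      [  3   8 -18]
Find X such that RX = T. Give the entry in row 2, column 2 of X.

R is on the left of X, so left-multiply by R⁻¹: X = R⁻¹T.
det R = -4; the adjugate gives R⁻¹ = [[1/2, -5/4, -3/2], [1/2, -7/4, -3/2], [3/2, -15/4, -7/2]].
X = R⁻¹T = [[1/2, -5/4, -3/2], [1/2, -7/4, -3/2], [3/2, -15/4, -7/2]] · [[-17, 18, -6], [-8, 0, 16], [3, 8, -18]] = [[-3, -3, 4], [1, -3, -4], [-6, -1, -6]].

-3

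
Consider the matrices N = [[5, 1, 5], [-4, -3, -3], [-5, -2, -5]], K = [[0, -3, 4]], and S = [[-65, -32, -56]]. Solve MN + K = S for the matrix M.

M = [[-4, 5, 5]]

MN = S − K = [[-65, -29, -60]].
N is on the right of M, so right-multiply by N⁻¹: M = (S − K)N⁻¹.
det N = 5, so N⁻¹ = [[9/5, -1, 12/5], [-1, 0, -1], [-7/5, 1, -11/5]].
M = (S − K)N⁻¹ = [[-4, 5, 5]].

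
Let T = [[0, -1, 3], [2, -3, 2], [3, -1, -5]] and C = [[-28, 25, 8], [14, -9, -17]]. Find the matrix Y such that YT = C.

T is on the right of Y, so right-multiply by T⁻¹: Y = CT⁻¹.
T has determinant 5; T⁻¹ = [[17/5, -8/5, 7/5], [16/5, -9/5, 6/5], [7/5, -3/5, 2/5]].
Y = CT⁻¹ = [[-28, 25, 8], [14, -9, -17]] · [[17/5, -8/5, 7/5], [16/5, -9/5, 6/5], [7/5, -3/5, 2/5]] = [[-4, -5, -6], [-5, 4, 2]].

Y = [[-4, -5, -6], [-5, 4, 2]]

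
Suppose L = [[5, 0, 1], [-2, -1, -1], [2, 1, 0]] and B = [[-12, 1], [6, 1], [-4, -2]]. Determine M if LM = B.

L is on the left of M, so left-multiply by L⁻¹: M = L⁻¹B.
L has determinant 5; L⁻¹ = [[1/5, 1/5, 1/5], [-2/5, -2/5, 3/5], [0, -1, -1]].
M = L⁻¹B = [[1/5, 1/5, 1/5], [-2/5, -2/5, 3/5], [0, -1, -1]] · [[-12, 1], [6, 1], [-4, -2]] = [[-2, 0], [0, -2], [-2, 1]].

M = [[-2, 0], [0, -2], [-2, 1]]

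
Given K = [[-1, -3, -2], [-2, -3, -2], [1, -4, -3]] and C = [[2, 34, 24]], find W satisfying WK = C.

Right-multiplying both sides by K⁻¹ gives W = CK⁻¹.
det K = 1, so K⁻¹ = [[1, -1, 0], [-8, 5, 2], [11, -7, -3]].
W = CK⁻¹ = [[2, 34, 24]] · [[1, -1, 0], [-8, 5, 2], [11, -7, -3]] = [[-6, 0, -4]].

W = [[-6, 0, -4]]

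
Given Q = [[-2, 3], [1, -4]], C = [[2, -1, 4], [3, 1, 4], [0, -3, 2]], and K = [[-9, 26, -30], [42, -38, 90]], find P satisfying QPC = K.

Left-multiply by Q⁻¹ and right-multiply by C⁻¹: P = Q⁻¹KC⁻¹.
det Q = 5, so Q⁻¹ = [[-4/5, -3/5], [-1/5, -2/5]].
det C = -2; the adjugate gives C⁻¹ = [[-7, 5, 4], [3, -2, -2], [9/2, -3, -5/2]].
Q⁻¹K = [[-18, 2, -30], [-15, 10, -30]].
P = (Q⁻¹K)C⁻¹ = [[-3, -4, -1], [0, -5, -5]].

P = [[-3, -4, -1], [0, -5, -5]]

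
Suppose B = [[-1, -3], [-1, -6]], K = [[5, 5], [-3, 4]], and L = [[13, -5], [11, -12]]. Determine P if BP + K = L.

P = [[-2, 4], [-2, 2]]

BP = L − K = [[8, -10], [14, -16]].
B is on the left of P, so left-multiply by B⁻¹: P = B⁻¹(L − K).
det B = 3; the adjugate gives B⁻¹ = [[-2, 1], [1/3, -1/3]].
P = B⁻¹(L − K) = [[-2, 4], [-2, 2]].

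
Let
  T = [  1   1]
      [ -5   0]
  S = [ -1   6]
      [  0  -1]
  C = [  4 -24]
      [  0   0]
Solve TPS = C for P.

P = T⁻¹CS⁻¹ (apply T⁻¹ on the left and S⁻¹ on the right).
det T = 5; the adjugate gives T⁻¹ = [[0, -1/5], [1, 1/5]].
det S = 1; the adjugate gives S⁻¹ = [[-1, -6], [0, -1]].
T⁻¹C = [[0, 0], [4, -24]].
P = (T⁻¹C)S⁻¹ = [[0, 0], [-4, 0]].

P = [[0, 0], [-4, 0]]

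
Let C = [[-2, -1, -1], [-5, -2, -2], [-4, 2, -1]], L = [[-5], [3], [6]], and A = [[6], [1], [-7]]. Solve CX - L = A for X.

X = [[-2], [-2], [5]]

CX = A + L = [[1], [4], [-1]].
Left-multiplying both sides by C⁻¹ gives X = C⁻¹(A + L).
det C = 3, so C⁻¹ = [[2, -1, 0], [1, -2/3, 1/3], [-6, 8/3, -1/3]].
X = C⁻¹(A + L) = [[-2], [-2], [5]].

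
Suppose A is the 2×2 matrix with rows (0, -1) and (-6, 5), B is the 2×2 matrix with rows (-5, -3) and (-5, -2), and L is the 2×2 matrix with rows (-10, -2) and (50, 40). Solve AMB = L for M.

Left-multiply by A⁻¹ and right-multiply by B⁻¹: M = A⁻¹LB⁻¹.
det A = -6; the adjugate gives A⁻¹ = [[-5/6, -1/6], [-1, 0]].
det B = -5, so B⁻¹ = [[2/5, -3/5], [-1, 1]].
A⁻¹L = [[0, -5], [10, 2]].
M = (A⁻¹L)B⁻¹ = [[5, -5], [2, -4]].

M = [[5, -5], [2, -4]]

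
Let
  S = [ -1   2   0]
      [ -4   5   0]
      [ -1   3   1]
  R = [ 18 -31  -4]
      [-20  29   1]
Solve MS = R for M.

M = [[-2, -3, -4], [3, 4, 1]]

S is on the right of M, so right-multiply by S⁻¹: M = RS⁻¹.
det S = 3; the adjugate gives S⁻¹ = [[5/3, -2/3, 0], [4/3, -1/3, 0], [-7/3, 1/3, 1]].
M = RS⁻¹ = [[18, -31, -4], [-20, 29, 1]] · [[5/3, -2/3, 0], [4/3, -1/3, 0], [-7/3, 1/3, 1]] = [[-2, -3, -4], [3, 4, 1]].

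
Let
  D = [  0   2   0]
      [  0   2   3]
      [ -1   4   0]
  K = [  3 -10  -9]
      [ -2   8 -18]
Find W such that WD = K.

Since D sits to the right of W, W = KD⁻¹.
D has determinant -6; D⁻¹ = [[2, 0, -1], [1/2, 0, 0], [-1/3, 1/3, 0]].
W = KD⁻¹ = [[3, -10, -9], [-2, 8, -18]] · [[2, 0, -1], [1/2, 0, 0], [-1/3, 1/3, 0]] = [[4, -3, -3], [6, -6, 2]].

W = [[4, -3, -3], [6, -6, 2]]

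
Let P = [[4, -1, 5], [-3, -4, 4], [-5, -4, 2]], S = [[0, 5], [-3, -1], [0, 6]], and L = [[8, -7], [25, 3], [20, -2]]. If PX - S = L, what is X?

PX = L + S = [[8, -2], [22, 2], [20, 4]].
Left-multiplying both sides by P⁻¹ gives X = P⁻¹(L + S).
det P = 6; the adjugate gives P⁻¹ = [[4/3, -3, 8/3], [-7/3, 11/2, -31/6], [-4/3, 7/2, -19/6]].
X = P⁻¹(L + S) = [[-2, 2], [-1, -5], [3, -3]].

X = [[-2, 2], [-1, -5], [3, -3]]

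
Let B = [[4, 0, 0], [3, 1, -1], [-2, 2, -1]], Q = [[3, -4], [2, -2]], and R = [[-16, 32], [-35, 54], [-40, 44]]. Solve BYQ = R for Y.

Y = [[-4, 4], [-5, -5], [2, -4]]

Y = B⁻¹RQ⁻¹ (apply B⁻¹ on the left and Q⁻¹ on the right).
B has determinant 4; B⁻¹ = [[1/4, 0, 0], [5/4, -1, 1], [2, -2, 1]].
det Q = 2, so Q⁻¹ = [[-1, 2], [-1, 3/2]].
B⁻¹R = [[-4, 8], [-25, 30], [-2, 0]].
Y = (B⁻¹R)Q⁻¹ = [[-4, 4], [-5, -5], [2, -4]].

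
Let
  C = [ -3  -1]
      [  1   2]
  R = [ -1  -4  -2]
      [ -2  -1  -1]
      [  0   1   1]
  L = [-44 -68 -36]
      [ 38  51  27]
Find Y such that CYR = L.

Left-multiply by C⁻¹ and right-multiply by R⁻¹: Y = C⁻¹LR⁻¹.
C has determinant -5; C⁻¹ = [[-2/5, -1/5], [1/5, 3/5]].
det R = -4; the adjugate gives R⁻¹ = [[0, -1/2, -1/2], [-1/2, 1/4, -3/4], [1/2, -1/4, 7/4]].
C⁻¹L = [[10, 17, 9], [14, 17, 9]].
Y = (C⁻¹L)R⁻¹ = [[-4, -3, -2], [-4, -5, -4]].

Y = [[-4, -3, -2], [-4, -5, -4]]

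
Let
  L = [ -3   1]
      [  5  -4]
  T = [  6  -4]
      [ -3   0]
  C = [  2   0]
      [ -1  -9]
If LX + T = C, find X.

X = [[2, -1], [2, 1]]

LX = C − T = [[-4, 4], [2, -9]].
Since L multiplies X on the left, X = L⁻¹(C − T).
L has determinant 7; L⁻¹ = [[-4/7, -1/7], [-5/7, -3/7]].
X = L⁻¹(C − T) = [[2, -1], [2, 1]].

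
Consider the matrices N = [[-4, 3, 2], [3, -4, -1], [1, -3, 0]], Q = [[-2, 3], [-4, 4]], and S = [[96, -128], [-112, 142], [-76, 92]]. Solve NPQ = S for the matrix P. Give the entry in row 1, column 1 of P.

P = N⁻¹SQ⁻¹ (apply N⁻¹ on the left and Q⁻¹ on the right).
det N = -1; the adjugate gives N⁻¹ = [[3, 6, -5], [1, 2, -2], [5, 9, -7]].
det Q = 4, so Q⁻¹ = [[1, -3/4], [1, -1/2]].
N⁻¹S = [[-4, 8], [24, -28], [4, -6]].
P = (N⁻¹S)Q⁻¹ = [[4, -1], [-4, -4], [-2, 0]].

4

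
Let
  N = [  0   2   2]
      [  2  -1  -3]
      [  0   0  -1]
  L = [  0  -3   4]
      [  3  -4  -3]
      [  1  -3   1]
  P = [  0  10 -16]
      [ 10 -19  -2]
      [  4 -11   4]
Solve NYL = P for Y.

Left-multiply by N⁻¹ and right-multiply by L⁻¹: Y = N⁻¹PL⁻¹.
det N = 4; the adjugate gives N⁻¹ = [[1/4, 1/2, -1], [1/2, 0, 1], [0, 0, -1]].
det L = -2; the adjugate gives L⁻¹ = [[13/2, 9/2, -25/2], [3, 2, -6], [5/2, 3/2, -9/2]].
N⁻¹P = [[1, 4, -9], [4, -6, -4], [-4, 11, -4]].
Y = (N⁻¹P)L⁻¹ = [[-4, -1, 4], [-2, 0, 4], [-3, -2, 2]].

Y = [[-4, -1, 4], [-2, 0, 4], [-3, -2, 2]]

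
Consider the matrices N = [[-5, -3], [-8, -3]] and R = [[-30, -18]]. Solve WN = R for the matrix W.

W = [[6, 0]]

N is on the right of W, so right-multiply by N⁻¹: W = RN⁻¹.
det N = -9, so N⁻¹ = [[1/3, -1/3], [-8/9, 5/9]].
W = RN⁻¹ = [[-30, -18]] · [[1/3, -1/3], [-8/9, 5/9]] = [[6, 0]].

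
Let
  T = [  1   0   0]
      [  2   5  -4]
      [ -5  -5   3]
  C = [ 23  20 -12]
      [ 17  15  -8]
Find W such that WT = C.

W = [[3, 0, -4], [-1, -1, -4]]

T is on the right of W, so right-multiply by T⁻¹: W = CT⁻¹.
T has determinant -5; T⁻¹ = [[1, 0, 0], [-14/5, -3/5, -4/5], [-3, -1, -1]].
W = CT⁻¹ = [[23, 20, -12], [17, 15, -8]] · [[1, 0, 0], [-14/5, -3/5, -4/5], [-3, -1, -1]] = [[3, 0, -4], [-1, -1, -4]].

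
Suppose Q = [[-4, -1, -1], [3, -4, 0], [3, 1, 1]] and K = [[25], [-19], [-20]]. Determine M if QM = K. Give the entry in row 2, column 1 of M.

1

Left-multiplying both sides by Q⁻¹ gives M = Q⁻¹K.
det Q = 4, so Q⁻¹ = [[-1, 0, -1], [-3/4, -1/4, -3/4], [15/4, 1/4, 19/4]].
M = Q⁻¹K = [[-1, 0, -1], [-3/4, -1/4, -3/4], [15/4, 1/4, 19/4]] · [[25], [-19], [-20]] = [[-5], [1], [-6]].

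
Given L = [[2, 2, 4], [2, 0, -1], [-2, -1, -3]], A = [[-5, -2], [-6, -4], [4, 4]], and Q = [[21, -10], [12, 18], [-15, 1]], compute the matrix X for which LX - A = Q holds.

X = [[3, 5], [5, -3], [0, -4]]

LX = Q + A = [[16, -12], [6, 14], [-11, 5]].
Since L multiplies X on the left, X = L⁻¹(Q + A).
det L = 6, so L⁻¹ = [[-1/6, 1/3, -1/3], [4/3, 1/3, 5/3], [-1/3, -1/3, -2/3]].
X = L⁻¹(Q + A) = [[3, 5], [5, -3], [0, -4]].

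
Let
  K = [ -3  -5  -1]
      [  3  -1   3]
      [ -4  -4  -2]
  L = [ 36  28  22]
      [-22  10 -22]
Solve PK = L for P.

P = [[-4, 4, -3], [-4, -6, 4]]

Since K sits to the right of P, P = LK⁻¹.
det K = 4; the adjugate gives K⁻¹ = [[7/2, -3/2, -4], [-3/2, 1/2, 3/2], [-4, 2, 9/2]].
P = LK⁻¹ = [[36, 28, 22], [-22, 10, -22]] · [[7/2, -3/2, -4], [-3/2, 1/2, 3/2], [-4, 2, 9/2]] = [[-4, 4, -3], [-4, -6, 4]].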